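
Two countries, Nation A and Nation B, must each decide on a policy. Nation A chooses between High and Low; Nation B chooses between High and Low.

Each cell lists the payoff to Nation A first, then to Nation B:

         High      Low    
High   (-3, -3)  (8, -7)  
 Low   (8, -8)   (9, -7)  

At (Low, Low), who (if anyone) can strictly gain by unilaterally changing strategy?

Neither

Nation A at (Low, Low) earns 9; deviating to High yields 8 — not better.
Nation B earns -7; deviating to High yields -8 — not better.
Neither player can strictly improve; the profile is a Nash equilibrium.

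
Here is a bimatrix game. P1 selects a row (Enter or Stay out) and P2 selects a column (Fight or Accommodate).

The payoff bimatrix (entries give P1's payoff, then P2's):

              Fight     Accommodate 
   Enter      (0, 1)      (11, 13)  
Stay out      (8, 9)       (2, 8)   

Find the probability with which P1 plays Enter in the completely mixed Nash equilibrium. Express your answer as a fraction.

1/13

Let x be the probability that P1 plays Enter. In a completely mixed equilibrium, P2 must be indifferent between Fight and Accommodate.
P2's expected payoff from Fight is x + 9(1−x); from Accommodate it is 13x + 8(1−x).
Setting these equal: −8x + 9 = 5x + 8, so x = 1/13.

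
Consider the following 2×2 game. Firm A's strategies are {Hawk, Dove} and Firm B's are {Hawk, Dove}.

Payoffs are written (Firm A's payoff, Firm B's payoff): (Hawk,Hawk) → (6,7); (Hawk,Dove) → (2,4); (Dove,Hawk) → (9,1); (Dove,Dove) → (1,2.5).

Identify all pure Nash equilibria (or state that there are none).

none

(Hawk, Hawk): Firm A prefers Dove (9 > 6) — not an equilibrium.
(Hawk, Dove): Firm B prefers Hawk (7 > 4) — not an equilibrium.
(Dove, Hawk): Firm B prefers Dove (2.5 > 1) — not an equilibrium.
(Dove, Dove): Firm A prefers Hawk (2 > 1) — not an equilibrium.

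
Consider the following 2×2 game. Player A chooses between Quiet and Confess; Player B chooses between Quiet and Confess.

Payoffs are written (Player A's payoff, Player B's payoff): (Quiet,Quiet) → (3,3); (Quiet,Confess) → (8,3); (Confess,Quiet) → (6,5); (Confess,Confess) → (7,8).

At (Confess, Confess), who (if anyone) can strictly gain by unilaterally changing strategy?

Player A

Player A at (Confess, Confess) earns 7; deviating to Quiet yields 8 — a strict improvement.
Player B earns 8; deviating to Quiet yields 5 — not better.
Only Player A has a strictly profitable deviation.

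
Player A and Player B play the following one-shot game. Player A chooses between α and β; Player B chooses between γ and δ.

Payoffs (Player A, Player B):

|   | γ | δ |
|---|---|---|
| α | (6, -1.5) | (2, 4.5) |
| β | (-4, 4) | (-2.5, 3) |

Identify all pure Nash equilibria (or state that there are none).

(α, δ)

(α, γ): Player B prefers δ (4.5 > -1.5) — not an equilibrium.
(α, δ): Player A gets 2 ≥ -2.5 from β, and Player B gets 4.5 ≥ -1.5 from γ — Nash equilibrium.
(β, γ): Player A prefers α (6 > -4) — not an equilibrium.
(β, δ): Player A prefers α (2 > -2.5); Player B prefers γ (4 > 3) — not an equilibrium.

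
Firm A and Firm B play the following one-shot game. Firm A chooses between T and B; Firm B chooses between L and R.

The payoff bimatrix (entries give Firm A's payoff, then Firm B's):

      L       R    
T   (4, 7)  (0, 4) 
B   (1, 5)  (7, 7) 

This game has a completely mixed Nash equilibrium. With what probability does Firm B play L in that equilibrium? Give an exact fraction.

7/10

Let y be the probability that Firm B plays L. In a completely mixed equilibrium, Firm A must be indifferent between T and B.
Firm A's expected payoff from T is 4y; from B it is y + 7(1−y).
Setting these equal: 4y = −6y + 7, so y = 7/10.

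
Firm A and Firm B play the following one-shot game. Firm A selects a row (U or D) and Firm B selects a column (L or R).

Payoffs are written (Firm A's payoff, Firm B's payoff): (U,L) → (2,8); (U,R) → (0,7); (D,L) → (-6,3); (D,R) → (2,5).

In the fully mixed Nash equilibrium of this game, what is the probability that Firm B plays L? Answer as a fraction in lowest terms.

Let c be the probability that Firm B plays L. In a completely mixed equilibrium, Firm A must be indifferent between U and D.
Firm A's expected payoff from U is 2c; from D it is −6c + 2(1−c).
Setting these equal: 2c = −8c + 2, so c = 1/5.

1/5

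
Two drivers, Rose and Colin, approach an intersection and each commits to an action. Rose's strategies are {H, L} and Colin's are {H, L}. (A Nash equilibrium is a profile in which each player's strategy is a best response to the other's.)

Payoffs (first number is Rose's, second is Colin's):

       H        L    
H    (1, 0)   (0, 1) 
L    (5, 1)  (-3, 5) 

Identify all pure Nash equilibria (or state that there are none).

(H, H): Rose prefers L (5 > 1); Colin prefers L (1 > 0) — not an equilibrium.
(H, L): Rose gets 0 ≥ -3 from L, and Colin gets 1 ≥ 0 from H — Nash equilibrium.
(L, H): Colin prefers L (5 > 1) — not an equilibrium.
(L, L): Rose prefers H (0 > -3) — not an equilibrium.

(H, L)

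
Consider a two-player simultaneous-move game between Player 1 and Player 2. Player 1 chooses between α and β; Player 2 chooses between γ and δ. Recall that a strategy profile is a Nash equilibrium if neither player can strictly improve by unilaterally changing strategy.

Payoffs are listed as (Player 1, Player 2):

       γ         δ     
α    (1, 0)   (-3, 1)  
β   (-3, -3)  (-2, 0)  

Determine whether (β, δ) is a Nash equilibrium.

At (β, δ), Player 1 earns -2; switching to α would give -3, so Player 1 has no profitable deviation.
Player 2 earns 0; switching to γ would give -3, so Player 2 has no profitable deviation.
Neither player can gain by a unilateral deviation, so this profile is a Nash equilibrium.

Yes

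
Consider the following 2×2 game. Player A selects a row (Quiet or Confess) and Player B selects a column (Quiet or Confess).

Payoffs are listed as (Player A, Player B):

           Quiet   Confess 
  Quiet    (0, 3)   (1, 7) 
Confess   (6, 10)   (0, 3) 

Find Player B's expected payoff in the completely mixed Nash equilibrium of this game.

First find p, the probability Player A plays Quiet, from Player B's indifference between Quiet and Confess: 3p + 10(1−p) = 7p + 3(1−p), giving p = 7/11.
Since Player B is indifferent in equilibrium, Player B's expected payoff equals the payoff from either column against (7/11, 4/11). Using Quiet: 3(7/11) + 10(4/11) = 61/11.

61/11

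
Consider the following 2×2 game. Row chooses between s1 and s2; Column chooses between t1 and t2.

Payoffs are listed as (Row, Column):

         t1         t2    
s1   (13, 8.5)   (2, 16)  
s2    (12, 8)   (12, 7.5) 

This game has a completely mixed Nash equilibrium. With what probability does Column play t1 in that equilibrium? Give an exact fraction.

Let c be the probability that Column plays t1. In a completely mixed equilibrium, Row must be indifferent between s1 and s2.
Row's expected payoff from s1 is 13c + 2(1−c); from s2 it is 12c + 12(1−c).
Setting these equal: 11c + 2 = 12, so c = 10/11.

10/11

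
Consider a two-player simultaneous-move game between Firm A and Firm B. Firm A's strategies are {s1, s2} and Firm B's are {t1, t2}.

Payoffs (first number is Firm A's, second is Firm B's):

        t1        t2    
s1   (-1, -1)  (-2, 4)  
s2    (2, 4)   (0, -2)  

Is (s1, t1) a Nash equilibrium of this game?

At (s1, t1), Firm A earns -1; switching to s2 would give 2, so Firm A would deviate.
Firm B earns -1; switching to t2 would give 4, so Firm B would deviate.
Since at least one player can profitably deviate, this is not a Nash equilibrium.

No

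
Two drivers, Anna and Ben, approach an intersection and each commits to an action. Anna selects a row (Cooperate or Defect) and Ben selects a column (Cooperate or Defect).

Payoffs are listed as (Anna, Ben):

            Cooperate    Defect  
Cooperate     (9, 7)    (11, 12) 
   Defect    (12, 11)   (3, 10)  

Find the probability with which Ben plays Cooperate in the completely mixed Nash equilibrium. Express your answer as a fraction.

8/11

Let q be the probability that Ben plays Cooperate. In a completely mixed equilibrium, Anna must be indifferent between Cooperate and Defect.
Anna's expected payoff from Cooperate is 9q + 11(1−q); from Defect it is 12q + 3(1−q).
Setting these equal: −2q + 11 = 9q + 3, so q = 8/11.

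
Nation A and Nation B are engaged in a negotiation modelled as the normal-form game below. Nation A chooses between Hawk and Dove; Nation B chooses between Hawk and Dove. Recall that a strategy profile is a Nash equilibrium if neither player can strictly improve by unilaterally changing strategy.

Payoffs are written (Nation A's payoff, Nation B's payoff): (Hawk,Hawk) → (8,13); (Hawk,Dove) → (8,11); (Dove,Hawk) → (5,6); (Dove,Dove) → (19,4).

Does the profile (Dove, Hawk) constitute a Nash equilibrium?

At (Dove, Hawk), Nation A earns 5; switching to Hawk would give 8, so Nation A would deviate.
Nation B earns 6; switching to Dove would give 4, so Nation B has no profitable deviation.
Since at least one player can profitably deviate, this is not a Nash equilibrium.

No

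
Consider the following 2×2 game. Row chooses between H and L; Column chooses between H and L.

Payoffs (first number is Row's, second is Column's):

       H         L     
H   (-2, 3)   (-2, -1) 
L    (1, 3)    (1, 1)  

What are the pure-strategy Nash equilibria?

(L, H)

(H, H): Row prefers L (1 > -2) — not an equilibrium.
(H, L): Row prefers L (1 > -2); Column prefers H (3 > -1) — not an equilibrium.
(L, H): Row gets 1 ≥ -2 from H, and Column gets 3 ≥ 1 from L — Nash equilibrium.
(L, L): Column prefers H (3 > 1) — not an equilibrium.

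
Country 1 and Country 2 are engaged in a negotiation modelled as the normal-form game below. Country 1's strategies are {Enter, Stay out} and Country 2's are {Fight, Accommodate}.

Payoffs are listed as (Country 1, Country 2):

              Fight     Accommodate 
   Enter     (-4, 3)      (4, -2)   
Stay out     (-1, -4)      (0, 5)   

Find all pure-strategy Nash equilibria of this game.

none

(Enter, Fight): Country 1 prefers Stay out (-1 > -4) — not an equilibrium.
(Enter, Accommodate): Country 2 prefers Fight (3 > -2) — not an equilibrium.
(Stay out, Fight): Country 2 prefers Accommodate (5 > -4) — not an equilibrium.
(Stay out, Accommodate): Country 1 prefers Enter (4 > 0) — not an equilibrium.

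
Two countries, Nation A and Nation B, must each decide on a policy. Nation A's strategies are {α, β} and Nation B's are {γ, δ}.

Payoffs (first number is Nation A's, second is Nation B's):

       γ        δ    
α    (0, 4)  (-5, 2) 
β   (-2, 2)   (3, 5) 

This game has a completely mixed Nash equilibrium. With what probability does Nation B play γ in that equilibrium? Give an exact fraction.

4/5

Let q be the probability that Nation B plays γ. In a completely mixed equilibrium, Nation A must be indifferent between α and β.
Nation A's expected payoff from α is −5(1−q); from β it is −2q + 3(1−q).
Setting these equal: 5q − 5 = −5q + 3, so q = 4/5.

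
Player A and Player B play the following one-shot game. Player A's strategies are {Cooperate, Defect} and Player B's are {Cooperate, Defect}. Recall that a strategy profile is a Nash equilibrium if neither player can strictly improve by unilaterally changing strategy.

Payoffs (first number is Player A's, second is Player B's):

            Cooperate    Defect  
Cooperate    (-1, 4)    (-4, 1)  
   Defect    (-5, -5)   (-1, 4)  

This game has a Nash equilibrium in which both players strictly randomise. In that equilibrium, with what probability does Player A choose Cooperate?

Let r be the probability that Player A plays Cooperate. In a completely mixed equilibrium, Player B must be indifferent between Cooperate and Defect.
Player B's expected payoff from Cooperate is 4r − 5(1−r); from Defect it is r + 4(1−r).
Setting these equal: 9r − 5 = −3r + 4, so r = 3/4.

3/4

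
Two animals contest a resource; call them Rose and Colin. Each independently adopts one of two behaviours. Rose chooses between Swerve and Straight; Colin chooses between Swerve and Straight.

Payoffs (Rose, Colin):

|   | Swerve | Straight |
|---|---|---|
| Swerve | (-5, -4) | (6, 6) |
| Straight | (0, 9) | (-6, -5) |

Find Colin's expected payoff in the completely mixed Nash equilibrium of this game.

First find p, the probability Rose plays Swerve, from Colin's indifference between Swerve and Straight: −4p + 9(1−p) = 6p − 5(1−p), giving p = 7/12.
Since Colin is indifferent in equilibrium, Colin's expected payoff equals the payoff from either column against (7/12, 5/12). Using Swerve: −4(7/12) + 9(5/12) = 17/12.

17/12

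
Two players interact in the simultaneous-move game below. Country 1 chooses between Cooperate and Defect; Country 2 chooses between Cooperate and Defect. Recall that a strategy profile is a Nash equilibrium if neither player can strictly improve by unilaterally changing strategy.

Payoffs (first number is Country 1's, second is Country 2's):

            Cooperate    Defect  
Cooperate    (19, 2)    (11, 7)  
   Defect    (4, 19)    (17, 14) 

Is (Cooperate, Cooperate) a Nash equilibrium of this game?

At (Cooperate, Cooperate), Country 1 earns 19; switching to Defect would give 4, so Country 1 has no profitable deviation.
Country 2 earns 2; switching to Defect would give 7, so Country 2 would deviate.
Since at least one player can profitably deviate, this is not a Nash equilibrium.

No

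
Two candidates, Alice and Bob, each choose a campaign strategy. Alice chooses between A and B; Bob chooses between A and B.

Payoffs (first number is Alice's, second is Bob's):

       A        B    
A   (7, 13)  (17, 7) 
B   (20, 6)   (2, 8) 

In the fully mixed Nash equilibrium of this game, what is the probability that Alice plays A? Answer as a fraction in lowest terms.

Let p be the probability that Alice plays A. In a completely mixed equilibrium, Bob must be indifferent between A and B.
Bob's expected payoff from A is 13p + 6(1−p); from B it is 7p + 8(1−p).
Setting these equal: 7p + 6 = −p + 8, so p = 1/4.

1/4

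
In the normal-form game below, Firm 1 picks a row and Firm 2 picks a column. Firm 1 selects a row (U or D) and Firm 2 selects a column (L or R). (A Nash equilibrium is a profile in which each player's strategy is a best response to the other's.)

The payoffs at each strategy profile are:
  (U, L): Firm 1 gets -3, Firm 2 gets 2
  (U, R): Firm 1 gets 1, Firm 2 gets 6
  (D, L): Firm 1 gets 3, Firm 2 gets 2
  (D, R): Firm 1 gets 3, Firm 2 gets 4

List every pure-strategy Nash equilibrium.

(U, L): Firm 1 prefers D (3 > -3); Firm 2 prefers R (6 > 2) — not an equilibrium.
(U, R): Firm 1 prefers D (3 > 1) — not an equilibrium.
(D, L): Firm 2 prefers R (4 > 2) — not an equilibrium.
(D, R): Firm 1 gets 3 ≥ 1 from U, and Firm 2 gets 4 ≥ 2 from L — Nash equilibrium.

(D, R)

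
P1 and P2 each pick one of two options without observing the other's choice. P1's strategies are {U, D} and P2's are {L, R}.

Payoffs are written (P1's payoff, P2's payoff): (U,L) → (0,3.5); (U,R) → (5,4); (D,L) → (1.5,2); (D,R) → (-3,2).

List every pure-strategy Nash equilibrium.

(U, R) and (D, L)

(U, L): P1 prefers D (1.5 > 0); P2 prefers R (4 > 3.5) — not an equilibrium.
(U, R): P1 gets 5 ≥ -3 from D, and P2 gets 4 ≥ 3.5 from L — Nash equilibrium.
(D, L): P1 gets 1.5 ≥ 0 from U, and P2 gets 2 ≥ 2 from R — Nash equilibrium.
(D, R): P1 prefers U (5 > -3) — not an equilibrium.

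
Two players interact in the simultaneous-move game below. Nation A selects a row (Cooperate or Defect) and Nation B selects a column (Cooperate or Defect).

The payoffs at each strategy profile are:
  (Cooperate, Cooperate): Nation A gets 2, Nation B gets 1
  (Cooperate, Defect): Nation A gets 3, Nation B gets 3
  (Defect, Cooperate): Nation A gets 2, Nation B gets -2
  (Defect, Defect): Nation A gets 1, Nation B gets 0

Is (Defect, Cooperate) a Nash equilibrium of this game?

At (Defect, Cooperate), Nation A earns 2; switching to Cooperate would give 2, so Nation A has no profitable deviation.
Nation B earns -2; switching to Defect would give 0, so Nation B would deviate.
Since at least one player can profitably deviate, this is not a Nash equilibrium.

No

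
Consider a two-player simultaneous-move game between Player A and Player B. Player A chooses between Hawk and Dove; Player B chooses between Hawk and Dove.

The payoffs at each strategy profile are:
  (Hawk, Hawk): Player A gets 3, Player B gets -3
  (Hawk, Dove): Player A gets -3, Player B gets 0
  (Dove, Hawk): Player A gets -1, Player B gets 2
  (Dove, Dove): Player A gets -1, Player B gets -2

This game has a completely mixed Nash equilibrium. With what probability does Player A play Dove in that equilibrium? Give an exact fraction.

Let r be the probability that Player A plays Hawk. In a completely mixed equilibrium, Player B must be indifferent between Hawk and Dove.
Player B's expected payoff from Hawk is −3r + 2(1−r); from Dove it is −2(1−r).
Setting these equal: −5r + 2 = 2r − 2, so r = 4/7.
Therefore Player A plays Dove with probability 1 − 4/7 = 3/7.

3/7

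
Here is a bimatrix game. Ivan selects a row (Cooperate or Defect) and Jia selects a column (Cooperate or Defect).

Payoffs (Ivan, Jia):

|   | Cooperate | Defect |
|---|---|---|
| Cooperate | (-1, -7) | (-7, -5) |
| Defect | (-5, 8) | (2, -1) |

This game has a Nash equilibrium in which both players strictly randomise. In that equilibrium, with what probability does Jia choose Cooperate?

Let y be the probability that Jia plays Cooperate. In a completely mixed equilibrium, Ivan must be indifferent between Cooperate and Defect.
Ivan's expected payoff from Cooperate is −y − 7(1−y); from Defect it is −5y + 2(1−y).
Setting these equal: 6y − 7 = −7y + 2, so y = 9/13.

9/13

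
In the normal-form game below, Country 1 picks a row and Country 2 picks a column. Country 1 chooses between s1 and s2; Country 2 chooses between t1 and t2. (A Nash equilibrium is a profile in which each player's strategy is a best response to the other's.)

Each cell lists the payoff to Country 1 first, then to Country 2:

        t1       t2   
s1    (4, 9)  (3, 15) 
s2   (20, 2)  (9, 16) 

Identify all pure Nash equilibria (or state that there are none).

(s1, t1): Country 1 prefers s2 (20 > 4); Country 2 prefers t2 (15 > 9) — not an equilibrium.
(s1, t2): Country 1 prefers s2 (9 > 3) — not an equilibrium.
(s2, t1): Country 2 prefers t2 (16 > 2) — not an equilibrium.
(s2, t2): Country 1 gets 9 ≥ 3 from s1, and Country 2 gets 16 ≥ 2 from t1 — Nash equilibrium.

(s2, t2)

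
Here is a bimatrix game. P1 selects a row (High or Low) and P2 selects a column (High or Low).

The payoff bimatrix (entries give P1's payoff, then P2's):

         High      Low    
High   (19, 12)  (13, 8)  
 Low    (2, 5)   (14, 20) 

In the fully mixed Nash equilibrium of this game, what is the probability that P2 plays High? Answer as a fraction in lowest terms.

1/18

Let c be the probability that P2 plays High. In a completely mixed equilibrium, P1 must be indifferent between High and Low.
P1's expected payoff from High is 19c + 13(1−c); from Low it is 2c + 14(1−c).
Setting these equal: 6c + 13 = −12c + 14, so c = 1/18.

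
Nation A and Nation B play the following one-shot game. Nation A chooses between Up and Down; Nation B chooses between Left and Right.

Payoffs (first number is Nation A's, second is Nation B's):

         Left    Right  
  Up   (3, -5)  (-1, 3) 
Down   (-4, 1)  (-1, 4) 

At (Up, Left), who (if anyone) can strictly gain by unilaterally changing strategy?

Nation B

Nation A at (Up, Left) earns 3; deviating to Down yields -4 — not better.
Nation B earns -5; deviating to Right yields 3 — a strict improvement.
Only Nation B has a strictly profitable deviation.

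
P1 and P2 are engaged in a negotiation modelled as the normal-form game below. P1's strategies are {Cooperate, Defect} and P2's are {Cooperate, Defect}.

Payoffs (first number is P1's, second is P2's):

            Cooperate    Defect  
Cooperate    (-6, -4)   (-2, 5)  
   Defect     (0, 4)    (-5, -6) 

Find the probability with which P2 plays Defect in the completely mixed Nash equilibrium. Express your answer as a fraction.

Let q be the probability that P2 plays Cooperate. In a completely mixed equilibrium, P1 must be indifferent between Cooperate and Defect.
P1's expected payoff from Cooperate is −6q − 2(1−q); from Defect it is −5(1−q).
Setting these equal: −4q − 2 = 5q − 5, so q = 1/3.
Therefore P2 plays Defect with probability 1 − 1/3 = 2/3.

2/3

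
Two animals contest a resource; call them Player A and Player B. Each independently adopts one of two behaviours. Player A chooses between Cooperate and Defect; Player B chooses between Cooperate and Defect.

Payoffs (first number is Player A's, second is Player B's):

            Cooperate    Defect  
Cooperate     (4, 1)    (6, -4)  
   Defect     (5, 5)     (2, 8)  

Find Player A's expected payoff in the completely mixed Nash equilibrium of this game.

22/5

First find q, the probability Player B plays Cooperate, from Player A's indifference between Cooperate and Defect: 4q + 6(1−q) = 5q + 2(1−q), giving q = 4/5.
Since Player A is indifferent in equilibrium, Player A's expected payoff equals the payoff from either row against (4/5, 1/5). Using Cooperate: 4(4/5) + 6(1/5) = 22/5.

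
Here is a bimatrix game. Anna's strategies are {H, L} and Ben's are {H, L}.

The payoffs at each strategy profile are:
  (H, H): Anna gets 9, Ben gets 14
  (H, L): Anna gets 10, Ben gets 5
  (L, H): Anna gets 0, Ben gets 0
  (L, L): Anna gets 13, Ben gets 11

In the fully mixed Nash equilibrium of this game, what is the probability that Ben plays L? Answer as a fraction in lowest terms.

Let c be the probability that Ben plays H. In a completely mixed equilibrium, Anna must be indifferent between H and L.
Anna's expected payoff from H is 9c + 10(1−c); from L it is 13(1−c).
Setting these equal: −c + 10 = −13c + 13, so c = 1/4.
Therefore Ben plays L with probability 1 − 1/4 = 3/4.

3/4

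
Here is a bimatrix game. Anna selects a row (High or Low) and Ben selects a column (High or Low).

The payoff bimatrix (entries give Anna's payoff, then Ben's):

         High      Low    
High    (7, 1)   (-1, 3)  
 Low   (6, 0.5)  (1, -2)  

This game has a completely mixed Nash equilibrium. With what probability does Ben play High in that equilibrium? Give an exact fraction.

Let q be the probability that Ben plays High. In a completely mixed equilibrium, Anna must be indifferent between High and Low.
Anna's expected payoff from High is 7q − (1−q); from Low it is 6q + (1−q).
Setting these equal: 8q − 1 = 5q + 1, so q = 2/3.

2/3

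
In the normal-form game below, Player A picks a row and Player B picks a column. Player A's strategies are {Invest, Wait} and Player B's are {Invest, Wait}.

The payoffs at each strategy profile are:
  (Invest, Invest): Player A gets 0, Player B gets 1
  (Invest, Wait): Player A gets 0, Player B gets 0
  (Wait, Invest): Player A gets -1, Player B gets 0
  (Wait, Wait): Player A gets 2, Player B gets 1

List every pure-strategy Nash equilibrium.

(Invest, Invest): Player A gets 0 ≥ -1 from Wait, and Player B gets 1 ≥ 0 from Wait — Nash equilibrium.
(Invest, Wait): Player A prefers Wait (2 > 0); Player B prefers Invest (1 > 0) — not an equilibrium.
(Wait, Invest): Player A prefers Invest (0 > -1); Player B prefers Wait (1 > 0) — not an equilibrium.
(Wait, Wait): Player A gets 2 ≥ 0 from Invest, and Player B gets 1 ≥ 0 from Invest — Nash equilibrium.

(Invest, Invest) and (Wait, Wait)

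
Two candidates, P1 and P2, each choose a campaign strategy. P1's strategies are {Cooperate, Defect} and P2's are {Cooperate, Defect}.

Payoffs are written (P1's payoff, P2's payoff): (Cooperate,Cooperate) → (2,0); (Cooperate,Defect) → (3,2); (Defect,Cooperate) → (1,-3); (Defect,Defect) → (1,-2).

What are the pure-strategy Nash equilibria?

(Cooperate, Defect)

(Cooperate, Cooperate): P2 prefers Defect (2 > 0) — not an equilibrium.
(Cooperate, Defect): P1 gets 3 ≥ 1 from Defect, and P2 gets 2 ≥ 0 from Cooperate — Nash equilibrium.
(Defect, Cooperate): P1 prefers Cooperate (2 > 1); P2 prefers Defect (-2 > -3) — not an equilibrium.
(Defect, Defect): P1 prefers Cooperate (3 > 1) — not an equilibrium.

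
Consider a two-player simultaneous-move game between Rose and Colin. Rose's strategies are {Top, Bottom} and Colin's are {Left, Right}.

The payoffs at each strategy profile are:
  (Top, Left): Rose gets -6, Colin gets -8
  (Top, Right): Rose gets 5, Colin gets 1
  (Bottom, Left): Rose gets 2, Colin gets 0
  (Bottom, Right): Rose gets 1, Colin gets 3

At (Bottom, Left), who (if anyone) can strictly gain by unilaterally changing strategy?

Rose at (Bottom, Left) earns 2; deviating to Top yields -6 — not better.
Colin earns 0; deviating to Right yields 3 — a strict improvement.
Only Colin has a strictly profitable deviation.

Colin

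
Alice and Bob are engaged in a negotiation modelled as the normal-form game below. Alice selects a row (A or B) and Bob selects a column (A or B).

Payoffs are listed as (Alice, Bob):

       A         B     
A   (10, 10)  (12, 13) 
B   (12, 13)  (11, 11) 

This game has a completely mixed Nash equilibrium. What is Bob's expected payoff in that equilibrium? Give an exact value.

59/5

First find p, the probability Alice plays A, from Bob's indifference between A and B: 10p + 13(1−p) = 13p + 11(1−p), giving p = 2/5.
Since Bob is indifferent in equilibrium, Bob's expected payoff equals the payoff from either column against (2/5, 3/5). Using A: 10(2/5) + 13(3/5) = 59/5.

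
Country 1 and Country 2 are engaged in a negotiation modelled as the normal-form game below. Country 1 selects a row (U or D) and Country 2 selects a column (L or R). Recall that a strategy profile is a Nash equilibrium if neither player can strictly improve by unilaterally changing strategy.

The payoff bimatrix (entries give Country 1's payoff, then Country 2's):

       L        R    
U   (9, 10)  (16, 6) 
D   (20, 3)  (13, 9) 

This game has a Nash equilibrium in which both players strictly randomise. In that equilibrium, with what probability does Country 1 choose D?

2/5

Let r be the probability that Country 1 plays U. In a completely mixed equilibrium, Country 2 must be indifferent between L and R.
Country 2's expected payoff from L is 10r + 3(1−r); from R it is 6r + 9(1−r).
Setting these equal: 7r + 3 = −3r + 9, so r = 3/5.
Therefore Country 1 plays D with probability 1 − 3/5 = 2/5.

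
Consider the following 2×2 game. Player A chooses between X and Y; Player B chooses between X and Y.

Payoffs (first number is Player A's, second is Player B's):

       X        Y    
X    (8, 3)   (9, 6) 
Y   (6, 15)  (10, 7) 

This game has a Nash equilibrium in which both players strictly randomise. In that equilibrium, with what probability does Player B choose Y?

2/3

Let q be the probability that Player B plays X. In a completely mixed equilibrium, Player A must be indifferent between X and Y.
Player A's expected payoff from X is 8q + 9(1−q); from Y it is 6q + 10(1−q).
Setting these equal: −q + 9 = −4q + 10, so q = 1/3.
Therefore Player B plays Y with probability 1 − 1/3 = 2/3.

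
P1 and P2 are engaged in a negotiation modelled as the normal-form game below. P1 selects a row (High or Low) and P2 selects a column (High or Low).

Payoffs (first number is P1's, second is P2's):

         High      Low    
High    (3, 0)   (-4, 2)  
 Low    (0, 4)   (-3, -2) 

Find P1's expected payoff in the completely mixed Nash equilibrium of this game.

-9/4

First find q, the probability P2 plays High, from P1's indifference between High and Low: 3q − 4(1−q) = −3(1−q), giving q = 1/4.
Since P1 is indifferent in equilibrium, P1's expected payoff equals the payoff from either row against (1/4, 3/4). Using High: 3(1/4) − 4(3/4) = -9/4.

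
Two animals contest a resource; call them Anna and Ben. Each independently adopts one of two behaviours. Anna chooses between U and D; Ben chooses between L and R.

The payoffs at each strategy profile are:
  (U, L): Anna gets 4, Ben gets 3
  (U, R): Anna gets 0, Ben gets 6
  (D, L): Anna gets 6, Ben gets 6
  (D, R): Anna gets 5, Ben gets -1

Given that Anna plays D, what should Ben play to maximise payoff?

Against D, Ben earns 6 from L and -1 from R.
So L is the best response.

L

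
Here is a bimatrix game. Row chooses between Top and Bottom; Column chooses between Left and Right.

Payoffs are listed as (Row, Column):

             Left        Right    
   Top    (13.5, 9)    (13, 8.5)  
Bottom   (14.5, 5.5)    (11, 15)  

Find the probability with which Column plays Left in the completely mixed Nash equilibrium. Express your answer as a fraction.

2/3

Let y be the probability that Column plays Left. In a completely mixed equilibrium, Row must be indifferent between Top and Bottom.
Row's expected payoff from Top is 13.5y + 13(1−y); from Bottom it is 14.5y + 11(1−y).
Setting these equal: 0.5y + 13 = 3.5y + 11, so y = 2/3.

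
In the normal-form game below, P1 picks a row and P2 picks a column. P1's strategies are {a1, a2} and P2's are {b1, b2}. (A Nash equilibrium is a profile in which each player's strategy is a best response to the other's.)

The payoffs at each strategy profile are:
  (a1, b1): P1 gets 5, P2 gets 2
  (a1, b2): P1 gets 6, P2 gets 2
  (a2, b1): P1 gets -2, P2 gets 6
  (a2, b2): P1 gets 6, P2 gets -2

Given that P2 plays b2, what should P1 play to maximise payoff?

Against b2, P1 earns 6 from a1 and 6 from a2.
So either strategy is a best response.

either — both a1 and a2 are best responses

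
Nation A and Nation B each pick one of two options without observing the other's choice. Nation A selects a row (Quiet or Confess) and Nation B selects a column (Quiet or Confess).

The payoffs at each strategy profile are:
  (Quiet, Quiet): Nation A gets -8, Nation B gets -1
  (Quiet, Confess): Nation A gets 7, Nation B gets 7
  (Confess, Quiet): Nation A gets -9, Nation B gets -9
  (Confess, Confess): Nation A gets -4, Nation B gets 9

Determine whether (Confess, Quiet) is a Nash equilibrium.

At (Confess, Quiet), Nation A earns -9; switching to Quiet would give -8, so Nation A would deviate.
Nation B earns -9; switching to Confess would give 9, so Nation B would deviate.
Since at least one player can profitably deviate, this is not a Nash equilibrium.

No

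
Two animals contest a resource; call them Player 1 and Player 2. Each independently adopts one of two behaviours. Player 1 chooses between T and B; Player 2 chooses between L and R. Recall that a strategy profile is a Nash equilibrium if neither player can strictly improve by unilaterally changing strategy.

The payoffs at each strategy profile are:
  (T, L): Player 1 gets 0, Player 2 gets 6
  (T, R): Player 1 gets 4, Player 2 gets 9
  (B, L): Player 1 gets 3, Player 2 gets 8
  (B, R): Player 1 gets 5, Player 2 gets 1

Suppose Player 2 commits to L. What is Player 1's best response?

Against L, Player 1 earns 0 from T and 3 from B.
So B is the best response.

B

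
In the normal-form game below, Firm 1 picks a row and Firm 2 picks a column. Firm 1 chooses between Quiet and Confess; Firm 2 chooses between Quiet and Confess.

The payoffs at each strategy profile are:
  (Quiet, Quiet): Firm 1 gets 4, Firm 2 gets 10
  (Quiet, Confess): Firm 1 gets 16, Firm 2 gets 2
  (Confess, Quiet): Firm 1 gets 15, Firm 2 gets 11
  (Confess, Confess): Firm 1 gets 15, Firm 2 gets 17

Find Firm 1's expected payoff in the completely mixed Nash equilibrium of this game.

First find y, the probability Firm 2 plays Quiet, from Firm 1's indifference between Quiet and Confess: 4y + 16(1−y) = 15y + 15(1−y), giving y = 1/12.
Since Firm 1 is indifferent in equilibrium, Firm 1's expected payoff equals the payoff from either row against (1/12, 11/12). Using Quiet: 4(1/12) + 16(11/12) = 15.

15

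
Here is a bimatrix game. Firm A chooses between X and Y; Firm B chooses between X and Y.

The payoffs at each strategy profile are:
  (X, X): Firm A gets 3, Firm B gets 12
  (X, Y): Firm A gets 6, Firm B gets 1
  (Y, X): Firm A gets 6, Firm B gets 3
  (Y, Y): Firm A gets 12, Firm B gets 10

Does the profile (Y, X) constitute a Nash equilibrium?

No

At (Y, X), Firm A earns 6; switching to X would give 3, so Firm A has no profitable deviation.
Firm B earns 3; switching to Y would give 10, so Firm B would deviate.
Since at least one player can profitably deviate, this is not a Nash equilibrium.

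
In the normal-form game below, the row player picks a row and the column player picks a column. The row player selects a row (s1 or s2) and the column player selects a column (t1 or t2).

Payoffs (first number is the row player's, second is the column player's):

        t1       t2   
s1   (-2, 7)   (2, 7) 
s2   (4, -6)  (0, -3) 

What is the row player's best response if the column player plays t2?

Against t2, the row player earns 2 from s1 and 0 from s2.
So s1 is the best response.

s1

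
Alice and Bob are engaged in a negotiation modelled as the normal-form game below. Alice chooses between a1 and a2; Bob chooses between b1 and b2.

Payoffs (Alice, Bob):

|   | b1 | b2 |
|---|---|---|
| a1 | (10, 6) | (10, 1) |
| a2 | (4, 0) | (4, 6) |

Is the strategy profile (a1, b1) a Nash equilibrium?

Yes

At (a1, b1), Alice earns 10; switching to a2 would give 4, so Alice has no profitable deviation.
Bob earns 6; switching to b2 would give 1, so Bob has no profitable deviation.
Neither player can gain by a unilateral deviation, so this profile is a Nash equilibrium.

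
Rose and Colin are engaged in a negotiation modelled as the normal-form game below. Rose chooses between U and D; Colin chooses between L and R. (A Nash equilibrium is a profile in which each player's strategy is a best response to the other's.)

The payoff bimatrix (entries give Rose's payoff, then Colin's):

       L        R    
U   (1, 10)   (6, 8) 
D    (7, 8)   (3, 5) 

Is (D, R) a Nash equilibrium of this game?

At (D, R), Rose earns 3; switching to U would give 6, so Rose would deviate.
Colin earns 5; switching to L would give 8, so Colin would deviate.
Since at least one player can profitably deviate, this is not a Nash equilibrium.

No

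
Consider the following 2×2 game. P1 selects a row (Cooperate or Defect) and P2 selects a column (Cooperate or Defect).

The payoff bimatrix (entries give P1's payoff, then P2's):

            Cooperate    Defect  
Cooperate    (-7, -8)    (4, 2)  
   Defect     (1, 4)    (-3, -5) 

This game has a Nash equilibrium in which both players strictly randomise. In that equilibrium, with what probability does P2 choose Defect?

Let c be the probability that P2 plays Cooperate. In a completely mixed equilibrium, P1 must be indifferent between Cooperate and Defect.
P1's expected payoff from Cooperate is −7c + 4(1−c); from Defect it is c − 3(1−c).
Setting these equal: −11c + 4 = 4c − 3, so c = 7/15.
Therefore P2 plays Defect with probability 1 − 7/15 = 8/15.

8/15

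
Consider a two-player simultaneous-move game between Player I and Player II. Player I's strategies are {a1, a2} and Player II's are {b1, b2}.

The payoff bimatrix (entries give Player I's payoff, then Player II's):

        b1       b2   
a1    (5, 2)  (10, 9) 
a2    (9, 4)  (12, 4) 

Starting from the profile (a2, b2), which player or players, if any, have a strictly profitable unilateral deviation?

Neither

Player I at (a2, b2) earns 12; deviating to a1 yields 10 — not better.
Player II earns 4; deviating to b1 yields 4 — not better.
Neither player can strictly improve; the profile is a Nash equilibrium.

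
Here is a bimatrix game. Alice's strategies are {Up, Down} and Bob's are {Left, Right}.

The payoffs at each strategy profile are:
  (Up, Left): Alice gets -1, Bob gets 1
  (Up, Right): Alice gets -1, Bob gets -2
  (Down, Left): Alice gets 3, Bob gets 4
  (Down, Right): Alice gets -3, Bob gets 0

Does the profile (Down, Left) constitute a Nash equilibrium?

At (Down, Left), Alice earns 3; switching to Up would give -1, so Alice has no profitable deviation.
Bob earns 4; switching to Right would give 0, so Bob has no profitable deviation.
Neither player can gain by a unilateral deviation, so this profile is a Nash equilibrium.

Yes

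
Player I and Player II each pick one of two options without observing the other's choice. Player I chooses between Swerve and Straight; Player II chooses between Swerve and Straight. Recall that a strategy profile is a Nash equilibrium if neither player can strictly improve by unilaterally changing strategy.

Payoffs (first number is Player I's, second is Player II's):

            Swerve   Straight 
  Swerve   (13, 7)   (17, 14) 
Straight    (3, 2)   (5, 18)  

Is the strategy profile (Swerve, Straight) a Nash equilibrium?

Yes

At (Swerve, Straight), Player I earns 17; switching to Straight would give 5, so Player I has no profitable deviation.
Player II earns 14; switching to Swerve would give 7, so Player II has no profitable deviation.
Neither player can gain by a unilateral deviation, so this profile is a Nash equilibrium.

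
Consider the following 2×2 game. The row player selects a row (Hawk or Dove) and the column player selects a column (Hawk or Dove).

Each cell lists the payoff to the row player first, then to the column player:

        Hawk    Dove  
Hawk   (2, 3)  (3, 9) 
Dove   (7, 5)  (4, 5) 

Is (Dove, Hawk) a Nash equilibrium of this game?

At (Dove, Hawk), the row player earns 7; switching to Hawk would give 2, so the row player has no profitable deviation.
The column player earns 5; switching to Dove would give 5, so the column player has no profitable deviation.
Neither player can gain by a unilateral deviation, so this profile is a Nash equilibrium.

Yes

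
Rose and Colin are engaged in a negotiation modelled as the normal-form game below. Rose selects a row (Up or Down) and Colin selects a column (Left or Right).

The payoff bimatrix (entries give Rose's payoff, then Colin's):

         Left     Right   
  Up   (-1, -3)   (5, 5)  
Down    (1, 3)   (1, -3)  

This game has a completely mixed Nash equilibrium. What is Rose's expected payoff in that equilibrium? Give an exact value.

First find y, the probability Colin plays Left, from Rose's indifference between Up and Down: −y + 5(1−y) = y + (1−y), giving y = 2/3.
Since Rose is indifferent in equilibrium, Rose's expected payoff equals the payoff from either row against (2/3, 1/3). Using Up: −(2/3) + 5(1/3) = 1.

1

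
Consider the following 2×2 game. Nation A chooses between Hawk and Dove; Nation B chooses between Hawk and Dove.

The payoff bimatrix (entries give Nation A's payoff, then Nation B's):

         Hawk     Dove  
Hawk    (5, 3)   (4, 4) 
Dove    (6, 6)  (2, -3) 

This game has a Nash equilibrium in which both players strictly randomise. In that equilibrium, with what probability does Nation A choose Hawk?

9/10

Let p be the probability that Nation A plays Hawk. In a completely mixed equilibrium, Nation B must be indifferent between Hawk and Dove.
Nation B's expected payoff from Hawk is 3p + 6(1−p); from Dove it is 4p − 3(1−p).
Setting these equal: −3p + 6 = 7p − 3, so p = 9/10.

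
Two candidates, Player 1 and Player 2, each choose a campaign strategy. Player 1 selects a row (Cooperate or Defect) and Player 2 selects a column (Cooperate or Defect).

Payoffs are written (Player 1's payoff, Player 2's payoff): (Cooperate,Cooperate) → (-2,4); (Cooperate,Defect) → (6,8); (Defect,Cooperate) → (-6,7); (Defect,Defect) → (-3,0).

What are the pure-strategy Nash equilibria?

(Cooperate, Defect)

(Cooperate, Cooperate): Player 2 prefers Defect (8 > 4) — not an equilibrium.
(Cooperate, Defect): Player 1 gets 6 ≥ -3 from Defect, and Player 2 gets 8 ≥ 4 from Cooperate — Nash equilibrium.
(Defect, Cooperate): Player 1 prefers Cooperate (-2 > -6) — not an equilibrium.
(Defect, Defect): Player 1 prefers Cooperate (6 > -3); Player 2 prefers Cooperate (7 > 0) — not an equilibrium.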